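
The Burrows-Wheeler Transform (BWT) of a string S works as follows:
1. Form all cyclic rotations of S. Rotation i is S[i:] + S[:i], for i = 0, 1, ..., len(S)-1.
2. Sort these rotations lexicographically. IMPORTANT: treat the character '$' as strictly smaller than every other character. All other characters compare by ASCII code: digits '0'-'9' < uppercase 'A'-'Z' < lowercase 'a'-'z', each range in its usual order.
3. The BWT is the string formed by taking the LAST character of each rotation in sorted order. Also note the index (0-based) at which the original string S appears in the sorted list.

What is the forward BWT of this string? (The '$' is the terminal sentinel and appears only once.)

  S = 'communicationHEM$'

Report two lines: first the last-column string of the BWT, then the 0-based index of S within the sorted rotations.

Answer: MHnEci$ntomouciam
6

Derivation:
All 17 rotations (rotation i = S[i:]+S[:i]):
  rot[0] = communicationHEM$
  rot[1] = ommunicationHEM$c
  rot[2] = mmunicationHEM$co
  rot[3] = municationHEM$com
  rot[4] = unicationHEM$comm
  rot[5] = nicationHEM$commu
  rot[6] = icationHEM$commun
  rot[7] = cationHEM$communi
  rot[8] = ationHEM$communic
  rot[9] = tionHEM$communica
  rot[10] = ionHEM$communicat
  rot[11] = onHEM$communicati
  rot[12] = nHEM$communicatio
  rot[13] = HEM$communication
  rot[14] = EM$communicationH
  rot[15] = M$communicationHE
  rot[16] = $communicationHEM
Sorted (with $ < everything):
  sorted[0] = $communicationHEM  (last char: 'M')
  sorted[1] = EM$communicationH  (last char: 'H')
  sorted[2] = HEM$communication  (last char: 'n')
  sorted[3] = M$communicationHE  (last char: 'E')
  sorted[4] = ationHEM$communic  (last char: 'c')
  sorted[5] = cationHEM$communi  (last char: 'i')
  sorted[6] = communicationHEM$  (last char: '$')
  sorted[7] = icationHEM$commun  (last char: 'n')
  sorted[8] = ionHEM$communicat  (last char: 't')
  sorted[9] = mmunicationHEM$co  (last char: 'o')
  sorted[10] = municationHEM$com  (last char: 'm')
  sorted[11] = nHEM$communicatio  (last char: 'o')
  sorted[12] = nicationHEM$commu  (last char: 'u')
  sorted[13] = ommunicationHEM$c  (last char: 'c')
  sorted[14] = onHEM$communicati  (last char: 'i')
  sorted[15] = tionHEM$communica  (last char: 'a')
  sorted[16] = unicationHEM$comm  (last char: 'm')
Last column: MHnEci$ntomouciam
Original string S is at sorted index 6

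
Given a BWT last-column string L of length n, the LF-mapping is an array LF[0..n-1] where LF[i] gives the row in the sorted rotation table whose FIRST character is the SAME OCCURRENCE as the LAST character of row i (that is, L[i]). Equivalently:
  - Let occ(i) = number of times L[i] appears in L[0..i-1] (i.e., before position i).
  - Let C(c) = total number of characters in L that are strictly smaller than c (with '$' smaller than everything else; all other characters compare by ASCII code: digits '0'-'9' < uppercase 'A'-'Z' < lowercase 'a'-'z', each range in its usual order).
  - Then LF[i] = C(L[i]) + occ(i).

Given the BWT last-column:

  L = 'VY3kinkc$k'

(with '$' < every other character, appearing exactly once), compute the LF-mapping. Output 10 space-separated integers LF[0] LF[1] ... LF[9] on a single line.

Char counts: '$':1, '3':1, 'V':1, 'Y':1, 'c':1, 'i':1, 'k':3, 'n':1
C (first-col start): C('$')=0, C('3')=1, C('V')=2, C('Y')=3, C('c')=4, C('i')=5, C('k')=6, C('n')=9
L[0]='V': occ=0, LF[0]=C('V')+0=2+0=2
L[1]='Y': occ=0, LF[1]=C('Y')+0=3+0=3
L[2]='3': occ=0, LF[2]=C('3')+0=1+0=1
L[3]='k': occ=0, LF[3]=C('k')+0=6+0=6
L[4]='i': occ=0, LF[4]=C('i')+0=5+0=5
L[5]='n': occ=0, LF[5]=C('n')+0=9+0=9
L[6]='k': occ=1, LF[6]=C('k')+1=6+1=7
L[7]='c': occ=0, LF[7]=C('c')+0=4+0=4
L[8]='$': occ=0, LF[8]=C('$')+0=0+0=0
L[9]='k': occ=2, LF[9]=C('k')+2=6+2=8

Answer: 2 3 1 6 5 9 7 4 0 8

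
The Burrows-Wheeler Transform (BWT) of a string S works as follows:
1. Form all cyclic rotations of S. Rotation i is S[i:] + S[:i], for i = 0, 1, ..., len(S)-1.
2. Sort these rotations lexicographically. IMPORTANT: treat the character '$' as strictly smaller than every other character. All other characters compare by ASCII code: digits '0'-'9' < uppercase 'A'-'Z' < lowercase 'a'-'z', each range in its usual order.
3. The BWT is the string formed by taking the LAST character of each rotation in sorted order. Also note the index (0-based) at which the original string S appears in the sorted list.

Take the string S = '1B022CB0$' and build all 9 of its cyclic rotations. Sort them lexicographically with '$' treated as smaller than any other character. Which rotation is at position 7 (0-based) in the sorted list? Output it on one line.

All 9 rotations (rotation i = S[i:]+S[:i]):
  rot[0] = 1B022CB0$
  rot[1] = B022CB0$1
  rot[2] = 022CB0$1B
  rot[3] = 22CB0$1B0
  rot[4] = 2CB0$1B02
  rot[5] = CB0$1B022
  rot[6] = B0$1B022C
  rot[7] = 0$1B022CB
  rot[8] = $1B022CB0
Sorted (with $ < everything):
  sorted[0] = $1B022CB0
  sorted[1] = 0$1B022CB
  sorted[2] = 022CB0$1B
  sorted[3] = 1B022CB0$
  sorted[4] = 22CB0$1B0
  sorted[5] = 2CB0$1B02
  sorted[6] = B0$1B022C
  sorted[7] = B022CB0$1
  sorted[8] = CB0$1B022
sorted[7] = B022CB0$1

Answer: B022CB0$1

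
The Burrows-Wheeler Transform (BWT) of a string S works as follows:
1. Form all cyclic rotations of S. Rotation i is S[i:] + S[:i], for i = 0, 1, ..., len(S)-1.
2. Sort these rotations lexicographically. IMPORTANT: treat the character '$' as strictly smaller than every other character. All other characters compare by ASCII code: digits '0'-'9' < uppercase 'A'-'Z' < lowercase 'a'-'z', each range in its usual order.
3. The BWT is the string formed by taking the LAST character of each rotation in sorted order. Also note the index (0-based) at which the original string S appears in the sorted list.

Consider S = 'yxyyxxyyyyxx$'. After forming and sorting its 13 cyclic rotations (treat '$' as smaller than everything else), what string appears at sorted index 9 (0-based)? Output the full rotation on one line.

Answer: yyxx$yxyyxxyy

Derivation:
All 13 rotations (rotation i = S[i:]+S[:i]):
  rot[0] = yxyyxxyyyyxx$
  rot[1] = xyyxxyyyyxx$y
  rot[2] = yyxxyyyyxx$yx
  rot[3] = yxxyyyyxx$yxy
  rot[4] = xxyyyyxx$yxyy
  rot[5] = xyyyyxx$yxyyx
  rot[6] = yyyyxx$yxyyxx
  rot[7] = yyyxx$yxyyxxy
  rot[8] = yyxx$yxyyxxyy
  rot[9] = yxx$yxyyxxyyy
  rot[10] = xx$yxyyxxyyyy
  rot[11] = x$yxyyxxyyyyx
  rot[12] = $yxyyxxyyyyxx
Sorted (with $ < everything):
  sorted[0] = $yxyyxxyyyyxx
  sorted[1] = x$yxyyxxyyyyx
  sorted[2] = xx$yxyyxxyyyy
  sorted[3] = xxyyyyxx$yxyy
  sorted[4] = xyyxxyyyyxx$y
  sorted[5] = xyyyyxx$yxyyx
  sorted[6] = yxx$yxyyxxyyy
  sorted[7] = yxxyyyyxx$yxy
  sorted[8] = yxyyxxyyyyxx$
  sorted[9] = yyxx$yxyyxxyy
  sorted[10] = yyxxyyyyxx$yx
  sorted[11] = yyyxx$yxyyxxy
  sorted[12] = yyyyxx$yxyyxx
sorted[9] = yyxx$yxyyxxyy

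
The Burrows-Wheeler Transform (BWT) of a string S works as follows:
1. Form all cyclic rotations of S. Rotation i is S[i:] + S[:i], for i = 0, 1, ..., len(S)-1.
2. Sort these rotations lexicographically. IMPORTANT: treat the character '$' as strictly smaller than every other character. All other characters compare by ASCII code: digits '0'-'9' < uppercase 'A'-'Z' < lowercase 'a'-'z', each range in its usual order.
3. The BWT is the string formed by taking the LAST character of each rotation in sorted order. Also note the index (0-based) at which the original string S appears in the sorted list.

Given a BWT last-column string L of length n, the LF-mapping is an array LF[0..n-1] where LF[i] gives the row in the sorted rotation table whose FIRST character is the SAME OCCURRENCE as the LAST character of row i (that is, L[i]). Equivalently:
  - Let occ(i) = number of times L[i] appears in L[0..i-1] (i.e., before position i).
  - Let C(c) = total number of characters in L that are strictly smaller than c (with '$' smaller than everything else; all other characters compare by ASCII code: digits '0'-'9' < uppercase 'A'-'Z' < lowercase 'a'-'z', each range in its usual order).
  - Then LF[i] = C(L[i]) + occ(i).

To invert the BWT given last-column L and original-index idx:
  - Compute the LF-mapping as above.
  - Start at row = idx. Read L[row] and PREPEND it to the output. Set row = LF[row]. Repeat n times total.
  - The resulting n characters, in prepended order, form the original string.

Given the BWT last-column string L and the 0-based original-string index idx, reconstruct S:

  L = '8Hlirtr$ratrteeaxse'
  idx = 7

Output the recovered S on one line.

Answer: extraterrestrialH8$

Derivation:
LF mapping: 1 2 9 8 10 15 11 0 12 3 16 13 17 5 6 4 18 14 7
Walk LF starting at row 7, prepending L[row]:
  step 1: row=7, L[7]='$', prepend. Next row=LF[7]=0
  step 2: row=0, L[0]='8', prepend. Next row=LF[0]=1
  step 3: row=1, L[1]='H', prepend. Next row=LF[1]=2
  step 4: row=2, L[2]='l', prepend. Next row=LF[2]=9
  step 5: row=9, L[9]='a', prepend. Next row=LF[9]=3
  step 6: row=3, L[3]='i', prepend. Next row=LF[3]=8
  step 7: row=8, L[8]='r', prepend. Next row=LF[8]=12
  step 8: row=12, L[12]='t', prepend. Next row=LF[12]=17
  step 9: row=17, L[17]='s', prepend. Next row=LF[17]=14
  step 10: row=14, L[14]='e', prepend. Next row=LF[14]=6
  step 11: row=6, L[6]='r', prepend. Next row=LF[6]=11
  step 12: row=11, L[11]='r', prepend. Next row=LF[11]=13
  step 13: row=13, L[13]='e', prepend. Next row=LF[13]=5
  step 14: row=5, L[5]='t', prepend. Next row=LF[5]=15
  step 15: row=15, L[15]='a', prepend. Next row=LF[15]=4
  step 16: row=4, L[4]='r', prepend. Next row=LF[4]=10
  step 17: row=10, L[10]='t', prepend. Next row=LF[10]=16
  step 18: row=16, L[16]='x', prepend. Next row=LF[16]=18
  step 19: row=18, L[18]='e', prepend. Next row=LF[18]=7
Reversed output: extraterrestrialH8$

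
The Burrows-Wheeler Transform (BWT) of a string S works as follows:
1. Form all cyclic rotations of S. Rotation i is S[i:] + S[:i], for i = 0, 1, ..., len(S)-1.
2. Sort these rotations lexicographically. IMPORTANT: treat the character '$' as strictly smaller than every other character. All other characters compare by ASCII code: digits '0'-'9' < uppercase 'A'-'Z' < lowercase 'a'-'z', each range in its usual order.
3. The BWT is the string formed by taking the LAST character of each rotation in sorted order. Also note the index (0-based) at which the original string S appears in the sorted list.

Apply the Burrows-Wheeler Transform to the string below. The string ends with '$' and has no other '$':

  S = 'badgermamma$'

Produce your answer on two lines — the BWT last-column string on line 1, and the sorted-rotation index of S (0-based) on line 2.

All 12 rotations (rotation i = S[i:]+S[:i]):
  rot[0] = badgermamma$
  rot[1] = adgermamma$b
  rot[2] = dgermamma$ba
  rot[3] = germamma$bad
  rot[4] = ermamma$badg
  rot[5] = rmamma$badge
  rot[6] = mamma$badger
  rot[7] = amma$badgerm
  rot[8] = mma$badgerma
  rot[9] = ma$badgermam
  rot[10] = a$badgermamm
  rot[11] = $badgermamma
Sorted (with $ < everything):
  sorted[0] = $badgermamma  (last char: 'a')
  sorted[1] = a$badgermamm  (last char: 'm')
  sorted[2] = adgermamma$b  (last char: 'b')
  sorted[3] = amma$badgerm  (last char: 'm')
  sorted[4] = badgermamma$  (last char: '$')
  sorted[5] = dgermamma$ba  (last char: 'a')
  sorted[6] = ermamma$badg  (last char: 'g')
  sorted[7] = germamma$bad  (last char: 'd')
  sorted[8] = ma$badgermam  (last char: 'm')
  sorted[9] = mamma$badger  (last char: 'r')
  sorted[10] = mma$badgerma  (last char: 'a')
  sorted[11] = rmamma$badge  (last char: 'e')
Last column: ambm$agdmrae
Original string S is at sorted index 4

Answer: ambm$agdmrae
4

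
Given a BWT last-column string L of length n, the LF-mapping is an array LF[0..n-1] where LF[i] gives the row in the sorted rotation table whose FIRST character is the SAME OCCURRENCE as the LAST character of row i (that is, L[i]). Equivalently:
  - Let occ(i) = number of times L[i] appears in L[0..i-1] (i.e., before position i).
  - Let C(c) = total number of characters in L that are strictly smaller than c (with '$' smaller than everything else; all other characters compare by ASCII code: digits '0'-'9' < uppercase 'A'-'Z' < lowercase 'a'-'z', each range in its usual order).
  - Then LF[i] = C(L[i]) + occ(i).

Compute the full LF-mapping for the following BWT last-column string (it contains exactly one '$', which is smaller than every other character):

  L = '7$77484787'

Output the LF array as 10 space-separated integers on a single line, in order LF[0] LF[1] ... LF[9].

Answer: 3 0 4 5 1 8 2 6 9 7

Derivation:
Char counts: '$':1, '4':2, '7':5, '8':2
C (first-col start): C('$')=0, C('4')=1, C('7')=3, C('8')=8
L[0]='7': occ=0, LF[0]=C('7')+0=3+0=3
L[1]='$': occ=0, LF[1]=C('$')+0=0+0=0
L[2]='7': occ=1, LF[2]=C('7')+1=3+1=4
L[3]='7': occ=2, LF[3]=C('7')+2=3+2=5
L[4]='4': occ=0, LF[4]=C('4')+0=1+0=1
L[5]='8': occ=0, LF[5]=C('8')+0=8+0=8
L[6]='4': occ=1, LF[6]=C('4')+1=1+1=2
L[7]='7': occ=3, LF[7]=C('7')+3=3+3=6
L[8]='8': occ=1, LF[8]=C('8')+1=8+1=9
L[9]='7': occ=4, LF[9]=C('7')+4=3+4=7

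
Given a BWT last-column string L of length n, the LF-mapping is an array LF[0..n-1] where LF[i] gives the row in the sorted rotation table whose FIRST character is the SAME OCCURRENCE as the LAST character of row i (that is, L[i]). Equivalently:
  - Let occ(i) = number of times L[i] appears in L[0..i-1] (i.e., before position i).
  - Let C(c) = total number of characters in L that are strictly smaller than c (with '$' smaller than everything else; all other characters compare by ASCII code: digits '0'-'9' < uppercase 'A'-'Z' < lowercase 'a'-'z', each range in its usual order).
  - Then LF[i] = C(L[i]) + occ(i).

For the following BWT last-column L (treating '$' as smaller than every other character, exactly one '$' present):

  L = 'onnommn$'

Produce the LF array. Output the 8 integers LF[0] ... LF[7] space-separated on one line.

Char counts: '$':1, 'm':2, 'n':3, 'o':2
C (first-col start): C('$')=0, C('m')=1, C('n')=3, C('o')=6
L[0]='o': occ=0, LF[0]=C('o')+0=6+0=6
L[1]='n': occ=0, LF[1]=C('n')+0=3+0=3
L[2]='n': occ=1, LF[2]=C('n')+1=3+1=4
L[3]='o': occ=1, LF[3]=C('o')+1=6+1=7
L[4]='m': occ=0, LF[4]=C('m')+0=1+0=1
L[5]='m': occ=1, LF[5]=C('m')+1=1+1=2
L[6]='n': occ=2, LF[6]=C('n')+2=3+2=5
L[7]='$': occ=0, LF[7]=C('$')+0=0+0=0

Answer: 6 3 4 7 1 2 5 0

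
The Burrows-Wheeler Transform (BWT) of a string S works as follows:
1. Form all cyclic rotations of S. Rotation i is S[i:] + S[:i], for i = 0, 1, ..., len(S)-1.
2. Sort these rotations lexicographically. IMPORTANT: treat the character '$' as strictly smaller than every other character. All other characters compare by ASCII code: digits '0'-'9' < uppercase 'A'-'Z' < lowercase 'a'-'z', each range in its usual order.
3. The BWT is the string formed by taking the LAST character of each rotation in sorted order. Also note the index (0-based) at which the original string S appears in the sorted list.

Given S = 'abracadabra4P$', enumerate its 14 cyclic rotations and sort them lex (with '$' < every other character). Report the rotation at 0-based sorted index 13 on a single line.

Answer: racadabra4P$ab

Derivation:
All 14 rotations (rotation i = S[i:]+S[:i]):
  rot[0] = abracadabra4P$
  rot[1] = bracadabra4P$a
  rot[2] = racadabra4P$ab
  rot[3] = acadabra4P$abr
  rot[4] = cadabra4P$abra
  rot[5] = adabra4P$abrac
  rot[6] = dabra4P$abraca
  rot[7] = abra4P$abracad
  rot[8] = bra4P$abracada
  rot[9] = ra4P$abracadab
  rot[10] = a4P$abracadabr
  rot[11] = 4P$abracadabra
  rot[12] = P$abracadabra4
  rot[13] = $abracadabra4P
Sorted (with $ < everything):
  sorted[0] = $abracadabra4P
  sorted[1] = 4P$abracadabra
  sorted[2] = P$abracadabra4
  sorted[3] = a4P$abracadabr
  sorted[4] = abra4P$abracad
  sorted[5] = abracadabra4P$
  sorted[6] = acadabra4P$abr
  sorted[7] = adabra4P$abrac
  sorted[8] = bra4P$abracada
  sorted[9] = bracadabra4P$a
  sorted[10] = cadabra4P$abra
  sorted[11] = dabra4P$abraca
  sorted[12] = ra4P$abracadab
  sorted[13] = racadabra4P$ab
sorted[13] = racadabra4P$ab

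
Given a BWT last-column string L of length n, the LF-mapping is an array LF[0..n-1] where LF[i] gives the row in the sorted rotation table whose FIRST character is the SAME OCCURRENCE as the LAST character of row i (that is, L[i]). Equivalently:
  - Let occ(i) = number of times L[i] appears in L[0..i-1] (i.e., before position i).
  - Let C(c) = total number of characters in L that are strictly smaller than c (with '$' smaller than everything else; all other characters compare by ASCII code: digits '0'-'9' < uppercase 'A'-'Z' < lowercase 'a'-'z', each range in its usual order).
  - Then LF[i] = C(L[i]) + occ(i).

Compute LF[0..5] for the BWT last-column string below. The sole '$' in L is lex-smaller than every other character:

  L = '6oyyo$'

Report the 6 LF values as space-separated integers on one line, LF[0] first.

Char counts: '$':1, '6':1, 'o':2, 'y':2
C (first-col start): C('$')=0, C('6')=1, C('o')=2, C('y')=4
L[0]='6': occ=0, LF[0]=C('6')+0=1+0=1
L[1]='o': occ=0, LF[1]=C('o')+0=2+0=2
L[2]='y': occ=0, LF[2]=C('y')+0=4+0=4
L[3]='y': occ=1, LF[3]=C('y')+1=4+1=5
L[4]='o': occ=1, LF[4]=C('o')+1=2+1=3
L[5]='$': occ=0, LF[5]=C('$')+0=0+0=0

Answer: 1 2 4 5 3 0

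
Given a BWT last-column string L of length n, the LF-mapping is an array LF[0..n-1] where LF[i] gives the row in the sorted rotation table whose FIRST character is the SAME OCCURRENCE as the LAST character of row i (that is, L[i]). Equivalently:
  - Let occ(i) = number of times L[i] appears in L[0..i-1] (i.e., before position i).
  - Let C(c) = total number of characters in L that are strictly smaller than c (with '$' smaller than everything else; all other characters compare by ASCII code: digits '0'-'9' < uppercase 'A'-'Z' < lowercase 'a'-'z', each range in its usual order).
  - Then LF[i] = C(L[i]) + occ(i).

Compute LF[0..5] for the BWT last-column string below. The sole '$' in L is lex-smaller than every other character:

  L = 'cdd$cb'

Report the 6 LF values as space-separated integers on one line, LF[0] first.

Answer: 2 4 5 0 3 1

Derivation:
Char counts: '$':1, 'b':1, 'c':2, 'd':2
C (first-col start): C('$')=0, C('b')=1, C('c')=2, C('d')=4
L[0]='c': occ=0, LF[0]=C('c')+0=2+0=2
L[1]='d': occ=0, LF[1]=C('d')+0=4+0=4
L[2]='d': occ=1, LF[2]=C('d')+1=4+1=5
L[3]='$': occ=0, LF[3]=C('$')+0=0+0=0
L[4]='c': occ=1, LF[4]=C('c')+1=2+1=3
L[5]='b': occ=0, LF[5]=C('b')+0=1+0=1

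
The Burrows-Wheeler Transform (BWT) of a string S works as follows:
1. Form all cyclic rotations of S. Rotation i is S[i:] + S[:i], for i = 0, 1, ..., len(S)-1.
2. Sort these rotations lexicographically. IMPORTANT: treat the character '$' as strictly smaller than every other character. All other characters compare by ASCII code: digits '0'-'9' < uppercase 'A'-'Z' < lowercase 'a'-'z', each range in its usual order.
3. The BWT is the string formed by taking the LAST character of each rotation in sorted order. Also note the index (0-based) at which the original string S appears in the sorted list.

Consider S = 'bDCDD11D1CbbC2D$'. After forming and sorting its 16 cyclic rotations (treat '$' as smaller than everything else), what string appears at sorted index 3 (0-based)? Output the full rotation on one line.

Answer: 1D1CbbC2D$bDCDD1

Derivation:
All 16 rotations (rotation i = S[i:]+S[:i]):
  rot[0] = bDCDD11D1CbbC2D$
  rot[1] = DCDD11D1CbbC2D$b
  rot[2] = CDD11D1CbbC2D$bD
  rot[3] = DD11D1CbbC2D$bDC
  rot[4] = D11D1CbbC2D$bDCD
  rot[5] = 11D1CbbC2D$bDCDD
  rot[6] = 1D1CbbC2D$bDCDD1
  rot[7] = D1CbbC2D$bDCDD11
  rot[8] = 1CbbC2D$bDCDD11D
  rot[9] = CbbC2D$bDCDD11D1
  rot[10] = bbC2D$bDCDD11D1C
  rot[11] = bC2D$bDCDD11D1Cb
  rot[12] = C2D$bDCDD11D1Cbb
  rot[13] = 2D$bDCDD11D1CbbC
  rot[14] = D$bDCDD11D1CbbC2
  rot[15] = $bDCDD11D1CbbC2D
Sorted (with $ < everything):
  sorted[0] = $bDCDD11D1CbbC2D
  sorted[1] = 11D1CbbC2D$bDCDD
  sorted[2] = 1CbbC2D$bDCDD11D
  sorted[3] = 1D1CbbC2D$bDCDD1
  sorted[4] = 2D$bDCDD11D1CbbC
  sorted[5] = C2D$bDCDD11D1Cbb
  sorted[6] = CDD11D1CbbC2D$bD
  sorted[7] = CbbC2D$bDCDD11D1
  sorted[8] = D$bDCDD11D1CbbC2
  sorted[9] = D11D1CbbC2D$bDCD
  sorted[10] = D1CbbC2D$bDCDD11
  sorted[11] = DCDD11D1CbbC2D$b
  sorted[12] = DD11D1CbbC2D$bDC
  sorted[13] = bC2D$bDCDD11D1Cb
  sorted[14] = bDCDD11D1CbbC2D$
  sorted[15] = bbC2D$bDCDD11D1C
sorted[3] = 1D1CbbC2D$bDCDD1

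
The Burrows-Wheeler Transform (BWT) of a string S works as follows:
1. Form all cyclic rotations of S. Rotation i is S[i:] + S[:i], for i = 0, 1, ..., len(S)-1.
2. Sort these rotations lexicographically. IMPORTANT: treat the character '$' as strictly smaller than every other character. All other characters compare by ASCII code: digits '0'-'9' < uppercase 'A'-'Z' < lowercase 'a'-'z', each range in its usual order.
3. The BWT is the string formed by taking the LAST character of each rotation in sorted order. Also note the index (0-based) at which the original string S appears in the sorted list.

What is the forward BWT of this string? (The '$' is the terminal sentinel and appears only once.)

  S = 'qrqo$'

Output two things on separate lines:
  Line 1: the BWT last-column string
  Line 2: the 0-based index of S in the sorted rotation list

All 5 rotations (rotation i = S[i:]+S[:i]):
  rot[0] = qrqo$
  rot[1] = rqo$q
  rot[2] = qo$qr
  rot[3] = o$qrq
  rot[4] = $qrqo
Sorted (with $ < everything):
  sorted[0] = $qrqo  (last char: 'o')
  sorted[1] = o$qrq  (last char: 'q')
  sorted[2] = qo$qr  (last char: 'r')
  sorted[3] = qrqo$  (last char: '$')
  sorted[4] = rqo$q  (last char: 'q')
Last column: oqr$q
Original string S is at sorted index 3

Answer: oqr$q
3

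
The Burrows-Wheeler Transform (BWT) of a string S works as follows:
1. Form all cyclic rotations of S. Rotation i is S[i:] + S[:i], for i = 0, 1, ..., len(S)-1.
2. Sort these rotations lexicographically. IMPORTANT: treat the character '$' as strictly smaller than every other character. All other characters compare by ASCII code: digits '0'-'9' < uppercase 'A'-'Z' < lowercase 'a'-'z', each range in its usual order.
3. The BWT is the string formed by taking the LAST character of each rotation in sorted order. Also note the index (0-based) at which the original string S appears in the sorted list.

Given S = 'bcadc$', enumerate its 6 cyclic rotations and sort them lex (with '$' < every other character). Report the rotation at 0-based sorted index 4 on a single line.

All 6 rotations (rotation i = S[i:]+S[:i]):
  rot[0] = bcadc$
  rot[1] = cadc$b
  rot[2] = adc$bc
  rot[3] = dc$bca
  rot[4] = c$bcad
  rot[5] = $bcadc
Sorted (with $ < everything):
  sorted[0] = $bcadc
  sorted[1] = adc$bc
  sorted[2] = bcadc$
  sorted[3] = c$bcad
  sorted[4] = cadc$b
  sorted[5] = dc$bca
sorted[4] = cadc$b

Answer: cadc$b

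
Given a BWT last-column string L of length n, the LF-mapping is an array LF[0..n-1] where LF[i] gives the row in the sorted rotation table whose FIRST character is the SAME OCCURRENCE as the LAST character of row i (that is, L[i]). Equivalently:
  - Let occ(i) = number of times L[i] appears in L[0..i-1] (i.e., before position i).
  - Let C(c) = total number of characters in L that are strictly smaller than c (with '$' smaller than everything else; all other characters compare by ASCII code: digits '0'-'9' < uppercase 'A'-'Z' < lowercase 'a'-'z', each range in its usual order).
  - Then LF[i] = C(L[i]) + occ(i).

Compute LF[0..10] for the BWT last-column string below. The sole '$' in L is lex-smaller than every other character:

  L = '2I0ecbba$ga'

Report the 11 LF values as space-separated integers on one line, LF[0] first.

Answer: 2 3 1 9 8 6 7 4 0 10 5

Derivation:
Char counts: '$':1, '0':1, '2':1, 'I':1, 'a':2, 'b':2, 'c':1, 'e':1, 'g':1
C (first-col start): C('$')=0, C('0')=1, C('2')=2, C('I')=3, C('a')=4, C('b')=6, C('c')=8, C('e')=9, C('g')=10
L[0]='2': occ=0, LF[0]=C('2')+0=2+0=2
L[1]='I': occ=0, LF[1]=C('I')+0=3+0=3
L[2]='0': occ=0, LF[2]=C('0')+0=1+0=1
L[3]='e': occ=0, LF[3]=C('e')+0=9+0=9
L[4]='c': occ=0, LF[4]=C('c')+0=8+0=8
L[5]='b': occ=0, LF[5]=C('b')+0=6+0=6
L[6]='b': occ=1, LF[6]=C('b')+1=6+1=7
L[7]='a': occ=0, LF[7]=C('a')+0=4+0=4
L[8]='$': occ=0, LF[8]=C('$')+0=0+0=0
L[9]='g': occ=0, LF[9]=C('g')+0=10+0=10
L[10]='a': occ=1, LF[10]=C('a')+1=4+1=5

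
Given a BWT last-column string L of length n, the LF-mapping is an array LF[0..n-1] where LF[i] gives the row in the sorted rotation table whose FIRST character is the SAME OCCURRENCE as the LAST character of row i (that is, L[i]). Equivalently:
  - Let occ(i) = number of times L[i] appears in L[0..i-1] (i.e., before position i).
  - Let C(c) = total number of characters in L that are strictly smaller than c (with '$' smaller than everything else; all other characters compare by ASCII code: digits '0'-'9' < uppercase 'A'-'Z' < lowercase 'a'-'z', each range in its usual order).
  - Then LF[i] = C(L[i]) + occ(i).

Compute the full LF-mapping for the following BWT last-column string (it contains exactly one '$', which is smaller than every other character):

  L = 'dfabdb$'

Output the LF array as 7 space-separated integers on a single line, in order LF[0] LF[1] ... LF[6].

Char counts: '$':1, 'a':1, 'b':2, 'd':2, 'f':1
C (first-col start): C('$')=0, C('a')=1, C('b')=2, C('d')=4, C('f')=6
L[0]='d': occ=0, LF[0]=C('d')+0=4+0=4
L[1]='f': occ=0, LF[1]=C('f')+0=6+0=6
L[2]='a': occ=0, LF[2]=C('a')+0=1+0=1
L[3]='b': occ=0, LF[3]=C('b')+0=2+0=2
L[4]='d': occ=1, LF[4]=C('d')+1=4+1=5
L[5]='b': occ=1, LF[5]=C('b')+1=2+1=3
L[6]='$': occ=0, LF[6]=C('$')+0=0+0=0

Answer: 4 6 1 2 5 3 0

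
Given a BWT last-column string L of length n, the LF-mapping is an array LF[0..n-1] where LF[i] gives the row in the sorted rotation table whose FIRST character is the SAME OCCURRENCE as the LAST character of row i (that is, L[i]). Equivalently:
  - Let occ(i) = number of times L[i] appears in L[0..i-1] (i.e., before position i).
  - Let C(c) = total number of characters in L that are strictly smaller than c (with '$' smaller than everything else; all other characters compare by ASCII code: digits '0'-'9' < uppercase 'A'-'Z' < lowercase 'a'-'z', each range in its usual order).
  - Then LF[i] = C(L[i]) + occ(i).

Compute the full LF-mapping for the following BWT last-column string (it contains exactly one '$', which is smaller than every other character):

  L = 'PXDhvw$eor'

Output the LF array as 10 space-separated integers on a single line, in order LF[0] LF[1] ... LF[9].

Char counts: '$':1, 'D':1, 'P':1, 'X':1, 'e':1, 'h':1, 'o':1, 'r':1, 'v':1, 'w':1
C (first-col start): C('$')=0, C('D')=1, C('P')=2, C('X')=3, C('e')=4, C('h')=5, C('o')=6, C('r')=7, C('v')=8, C('w')=9
L[0]='P': occ=0, LF[0]=C('P')+0=2+0=2
L[1]='X': occ=0, LF[1]=C('X')+0=3+0=3
L[2]='D': occ=0, LF[2]=C('D')+0=1+0=1
L[3]='h': occ=0, LF[3]=C('h')+0=5+0=5
L[4]='v': occ=0, LF[4]=C('v')+0=8+0=8
L[5]='w': occ=0, LF[5]=C('w')+0=9+0=9
L[6]='$': occ=0, LF[6]=C('$')+0=0+0=0
L[7]='e': occ=0, LF[7]=C('e')+0=4+0=4
L[8]='o': occ=0, LF[8]=C('o')+0=6+0=6
L[9]='r': occ=0, LF[9]=C('r')+0=7+0=7

Answer: 2 3 1 5 8 9 0 4 6 7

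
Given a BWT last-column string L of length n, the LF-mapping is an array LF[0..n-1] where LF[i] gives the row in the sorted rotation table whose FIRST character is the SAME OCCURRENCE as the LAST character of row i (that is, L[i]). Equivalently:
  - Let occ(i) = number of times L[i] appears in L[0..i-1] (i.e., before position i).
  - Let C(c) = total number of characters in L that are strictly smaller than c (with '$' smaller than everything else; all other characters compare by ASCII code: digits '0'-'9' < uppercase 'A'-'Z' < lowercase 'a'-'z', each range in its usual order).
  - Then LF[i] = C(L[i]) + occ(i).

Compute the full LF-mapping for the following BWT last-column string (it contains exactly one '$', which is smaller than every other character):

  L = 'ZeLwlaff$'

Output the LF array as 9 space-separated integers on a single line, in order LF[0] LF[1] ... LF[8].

Char counts: '$':1, 'L':1, 'Z':1, 'a':1, 'e':1, 'f':2, 'l':1, 'w':1
C (first-col start): C('$')=0, C('L')=1, C('Z')=2, C('a')=3, C('e')=4, C('f')=5, C('l')=7, C('w')=8
L[0]='Z': occ=0, LF[0]=C('Z')+0=2+0=2
L[1]='e': occ=0, LF[1]=C('e')+0=4+0=4
L[2]='L': occ=0, LF[2]=C('L')+0=1+0=1
L[3]='w': occ=0, LF[3]=C('w')+0=8+0=8
L[4]='l': occ=0, LF[4]=C('l')+0=7+0=7
L[5]='a': occ=0, LF[5]=C('a')+0=3+0=3
L[6]='f': occ=0, LF[6]=C('f')+0=5+0=5
L[7]='f': occ=1, LF[7]=C('f')+1=5+1=6
L[8]='$': occ=0, LF[8]=C('$')+0=0+0=0

Answer: 2 4 1 8 7 3 5 6 0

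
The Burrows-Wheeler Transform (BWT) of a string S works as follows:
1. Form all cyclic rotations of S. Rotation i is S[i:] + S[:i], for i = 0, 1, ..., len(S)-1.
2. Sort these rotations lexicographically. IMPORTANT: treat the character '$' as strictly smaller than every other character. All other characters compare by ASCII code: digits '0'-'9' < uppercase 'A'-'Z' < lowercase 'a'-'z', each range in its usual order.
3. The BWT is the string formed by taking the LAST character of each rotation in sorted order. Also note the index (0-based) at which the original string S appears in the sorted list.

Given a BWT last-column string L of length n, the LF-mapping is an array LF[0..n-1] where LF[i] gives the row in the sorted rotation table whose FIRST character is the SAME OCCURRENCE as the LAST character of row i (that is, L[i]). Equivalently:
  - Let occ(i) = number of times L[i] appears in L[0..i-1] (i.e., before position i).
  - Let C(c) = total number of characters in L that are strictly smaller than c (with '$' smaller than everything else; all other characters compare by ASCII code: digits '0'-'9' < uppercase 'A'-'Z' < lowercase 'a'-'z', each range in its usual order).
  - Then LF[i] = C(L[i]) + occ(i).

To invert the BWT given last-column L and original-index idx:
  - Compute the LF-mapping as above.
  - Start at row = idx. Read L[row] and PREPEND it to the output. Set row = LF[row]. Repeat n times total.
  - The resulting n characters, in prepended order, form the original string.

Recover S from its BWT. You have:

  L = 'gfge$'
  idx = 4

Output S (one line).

Answer: gfeg$

Derivation:
LF mapping: 3 2 4 1 0
Walk LF starting at row 4, prepending L[row]:
  step 1: row=4, L[4]='$', prepend. Next row=LF[4]=0
  step 2: row=0, L[0]='g', prepend. Next row=LF[0]=3
  step 3: row=3, L[3]='e', prepend. Next row=LF[3]=1
  step 4: row=1, L[1]='f', prepend. Next row=LF[1]=2
  step 5: row=2, L[2]='g', prepend. Next row=LF[2]=4
Reversed output: gfeg$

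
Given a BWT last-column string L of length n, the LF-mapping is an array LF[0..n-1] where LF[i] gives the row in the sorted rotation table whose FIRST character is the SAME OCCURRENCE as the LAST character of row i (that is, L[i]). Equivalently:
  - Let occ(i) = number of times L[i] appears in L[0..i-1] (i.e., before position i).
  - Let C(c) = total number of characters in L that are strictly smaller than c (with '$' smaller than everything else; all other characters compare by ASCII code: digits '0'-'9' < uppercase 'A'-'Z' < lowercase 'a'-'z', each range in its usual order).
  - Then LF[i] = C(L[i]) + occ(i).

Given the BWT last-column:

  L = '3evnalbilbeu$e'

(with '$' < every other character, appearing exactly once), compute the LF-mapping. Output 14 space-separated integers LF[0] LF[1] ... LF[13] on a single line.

Answer: 1 5 13 11 2 9 3 8 10 4 6 12 0 7

Derivation:
Char counts: '$':1, '3':1, 'a':1, 'b':2, 'e':3, 'i':1, 'l':2, 'n':1, 'u':1, 'v':1
C (first-col start): C('$')=0, C('3')=1, C('a')=2, C('b')=3, C('e')=5, C('i')=8, C('l')=9, C('n')=11, C('u')=12, C('v')=13
L[0]='3': occ=0, LF[0]=C('3')+0=1+0=1
L[1]='e': occ=0, LF[1]=C('e')+0=5+0=5
L[2]='v': occ=0, LF[2]=C('v')+0=13+0=13
L[3]='n': occ=0, LF[3]=C('n')+0=11+0=11
L[4]='a': occ=0, LF[4]=C('a')+0=2+0=2
L[5]='l': occ=0, LF[5]=C('l')+0=9+0=9
L[6]='b': occ=0, LF[6]=C('b')+0=3+0=3
L[7]='i': occ=0, LF[7]=C('i')+0=8+0=8
L[8]='l': occ=1, LF[8]=C('l')+1=9+1=10
L[9]='b': occ=1, LF[9]=C('b')+1=3+1=4
L[10]='e': occ=1, LF[10]=C('e')+1=5+1=6
L[11]='u': occ=0, LF[11]=C('u')+0=12+0=12
L[12]='$': occ=0, LF[12]=C('$')+0=0+0=0
L[13]='e': occ=2, LF[13]=C('e')+2=5+2=7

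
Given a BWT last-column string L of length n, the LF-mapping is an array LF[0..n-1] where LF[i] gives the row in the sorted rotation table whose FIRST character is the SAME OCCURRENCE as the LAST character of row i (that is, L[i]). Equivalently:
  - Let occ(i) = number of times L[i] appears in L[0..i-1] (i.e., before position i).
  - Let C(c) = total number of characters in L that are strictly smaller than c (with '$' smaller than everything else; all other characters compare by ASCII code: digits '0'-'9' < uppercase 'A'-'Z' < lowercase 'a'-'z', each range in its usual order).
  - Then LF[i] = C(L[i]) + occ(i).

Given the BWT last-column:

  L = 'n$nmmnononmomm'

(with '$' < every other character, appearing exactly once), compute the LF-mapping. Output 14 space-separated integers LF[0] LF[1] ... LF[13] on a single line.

Char counts: '$':1, 'm':5, 'n':5, 'o':3
C (first-col start): C('$')=0, C('m')=1, C('n')=6, C('o')=11
L[0]='n': occ=0, LF[0]=C('n')+0=6+0=6
L[1]='$': occ=0, LF[1]=C('$')+0=0+0=0
L[2]='n': occ=1, LF[2]=C('n')+1=6+1=7
L[3]='m': occ=0, LF[3]=C('m')+0=1+0=1
L[4]='m': occ=1, LF[4]=C('m')+1=1+1=2
L[5]='n': occ=2, LF[5]=C('n')+2=6+2=8
L[6]='o': occ=0, LF[6]=C('o')+0=11+0=11
L[7]='n': occ=3, LF[7]=C('n')+3=6+3=9
L[8]='o': occ=1, LF[8]=C('o')+1=11+1=12
L[9]='n': occ=4, LF[9]=C('n')+4=6+4=10
L[10]='m': occ=2, LF[10]=C('m')+2=1+2=3
L[11]='o': occ=2, LF[11]=C('o')+2=11+2=13
L[12]='m': occ=3, LF[12]=C('m')+3=1+3=4
L[13]='m': occ=4, LF[13]=C('m')+4=1+4=5

Answer: 6 0 7 1 2 8 11 9 12 10 3 13 4 5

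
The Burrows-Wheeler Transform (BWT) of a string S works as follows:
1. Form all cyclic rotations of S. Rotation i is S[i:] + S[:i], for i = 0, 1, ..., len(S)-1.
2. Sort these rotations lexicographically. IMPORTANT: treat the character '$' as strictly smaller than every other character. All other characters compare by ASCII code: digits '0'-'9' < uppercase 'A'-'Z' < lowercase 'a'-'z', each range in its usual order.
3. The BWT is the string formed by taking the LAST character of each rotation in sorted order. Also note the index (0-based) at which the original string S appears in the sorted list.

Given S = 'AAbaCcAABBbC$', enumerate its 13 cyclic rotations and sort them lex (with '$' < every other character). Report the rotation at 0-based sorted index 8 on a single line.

All 13 rotations (rotation i = S[i:]+S[:i]):
  rot[0] = AAbaCcAABBbC$
  rot[1] = AbaCcAABBbC$A
  rot[2] = baCcAABBbC$AA
  rot[3] = aCcAABBbC$AAb
  rot[4] = CcAABBbC$AAba
  rot[5] = cAABBbC$AAbaC
  rot[6] = AABBbC$AAbaCc
  rot[7] = ABBbC$AAbaCcA
  rot[8] = BBbC$AAbaCcAA
  rot[9] = BbC$AAbaCcAAB
  rot[10] = bC$AAbaCcAABB
  rot[11] = C$AAbaCcAABBb
  rot[12] = $AAbaCcAABBbC
Sorted (with $ < everything):
  sorted[0] = $AAbaCcAABBbC
  sorted[1] = AABBbC$AAbaCc
  sorted[2] = AAbaCcAABBbC$
  sorted[3] = ABBbC$AAbaCcA
  sorted[4] = AbaCcAABBbC$A
  sorted[5] = BBbC$AAbaCcAA
  sorted[6] = BbC$AAbaCcAAB
  sorted[7] = C$AAbaCcAABBb
  sorted[8] = CcAABBbC$AAba
  sorted[9] = aCcAABBbC$AAb
  sorted[10] = bC$AAbaCcAABB
  sorted[11] = baCcAABBbC$AA
  sorted[12] = cAABBbC$AAbaC
sorted[8] = CcAABBbC$AAba

Answer: CcAABBbC$AAba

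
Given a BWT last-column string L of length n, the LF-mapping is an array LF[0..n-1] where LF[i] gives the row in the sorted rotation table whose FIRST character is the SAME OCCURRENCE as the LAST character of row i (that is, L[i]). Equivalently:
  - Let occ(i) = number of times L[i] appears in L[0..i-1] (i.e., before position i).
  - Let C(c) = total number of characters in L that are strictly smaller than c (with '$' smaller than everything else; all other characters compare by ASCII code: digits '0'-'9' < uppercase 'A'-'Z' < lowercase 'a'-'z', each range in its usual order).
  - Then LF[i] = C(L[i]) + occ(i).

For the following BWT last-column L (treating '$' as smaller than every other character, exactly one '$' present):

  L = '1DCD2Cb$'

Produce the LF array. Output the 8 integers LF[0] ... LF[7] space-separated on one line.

Char counts: '$':1, '1':1, '2':1, 'C':2, 'D':2, 'b':1
C (first-col start): C('$')=0, C('1')=1, C('2')=2, C('C')=3, C('D')=5, C('b')=7
L[0]='1': occ=0, LF[0]=C('1')+0=1+0=1
L[1]='D': occ=0, LF[1]=C('D')+0=5+0=5
L[2]='C': occ=0, LF[2]=C('C')+0=3+0=3
L[3]='D': occ=1, LF[3]=C('D')+1=5+1=6
L[4]='2': occ=0, LF[4]=C('2')+0=2+0=2
L[5]='C': occ=1, LF[5]=C('C')+1=3+1=4
L[6]='b': occ=0, LF[6]=C('b')+0=7+0=7
L[7]='$': occ=0, LF[7]=C('$')+0=0+0=0

Answer: 1 5 3 6 2 4 7 0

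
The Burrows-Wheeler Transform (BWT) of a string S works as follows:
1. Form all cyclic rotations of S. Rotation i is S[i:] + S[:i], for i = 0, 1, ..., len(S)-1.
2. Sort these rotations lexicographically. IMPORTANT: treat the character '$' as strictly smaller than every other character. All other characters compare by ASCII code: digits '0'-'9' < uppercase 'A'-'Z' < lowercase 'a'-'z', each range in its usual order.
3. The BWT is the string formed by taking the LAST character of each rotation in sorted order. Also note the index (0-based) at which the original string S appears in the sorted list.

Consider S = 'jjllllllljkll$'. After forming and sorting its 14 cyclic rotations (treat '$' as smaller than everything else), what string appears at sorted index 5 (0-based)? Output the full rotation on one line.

All 14 rotations (rotation i = S[i:]+S[:i]):
  rot[0] = jjllllllljkll$
  rot[1] = jllllllljkll$j
  rot[2] = llllllljkll$jj
  rot[3] = lllllljkll$jjl
  rot[4] = llllljkll$jjll
  rot[5] = lllljkll$jjlll
  rot[6] = llljkll$jjllll
  rot[7] = lljkll$jjlllll
  rot[8] = ljkll$jjllllll
  rot[9] = jkll$jjlllllll
  rot[10] = kll$jjlllllllj
  rot[11] = ll$jjllllllljk
  rot[12] = l$jjllllllljkl
  rot[13] = $jjllllllljkll
Sorted (with $ < everything):
  sorted[0] = $jjllllllljkll
  sorted[1] = jjllllllljkll$
  sorted[2] = jkll$jjlllllll
  sorted[3] = jllllllljkll$j
  sorted[4] = kll$jjlllllllj
  sorted[5] = l$jjllllllljkl
  sorted[6] = ljkll$jjllllll
  sorted[7] = ll$jjllllllljk
  sorted[8] = lljkll$jjlllll
  sorted[9] = llljkll$jjllll
  sorted[10] = lllljkll$jjlll
  sorted[11] = llllljkll$jjll
  sorted[12] = lllllljkll$jjl
  sorted[13] = llllllljkll$jj
sorted[5] = l$jjllllllljkl

Answer: l$jjllllllljkl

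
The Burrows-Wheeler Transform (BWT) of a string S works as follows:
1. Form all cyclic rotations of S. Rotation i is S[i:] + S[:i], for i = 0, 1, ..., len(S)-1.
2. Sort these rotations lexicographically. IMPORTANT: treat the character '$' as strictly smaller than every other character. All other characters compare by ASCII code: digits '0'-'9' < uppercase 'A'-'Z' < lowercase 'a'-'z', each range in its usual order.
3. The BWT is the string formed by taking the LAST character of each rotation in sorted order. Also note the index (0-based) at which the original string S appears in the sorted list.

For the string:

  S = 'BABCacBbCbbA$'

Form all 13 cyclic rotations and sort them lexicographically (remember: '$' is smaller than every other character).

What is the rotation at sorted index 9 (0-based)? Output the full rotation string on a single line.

All 13 rotations (rotation i = S[i:]+S[:i]):
  rot[0] = BABCacBbCbbA$
  rot[1] = ABCacBbCbbA$B
  rot[2] = BCacBbCbbA$BA
  rot[3] = CacBbCbbA$BAB
  rot[4] = acBbCbbA$BABC
  rot[5] = cBbCbbA$BABCa
  rot[6] = BbCbbA$BABCac
  rot[7] = bCbbA$BABCacB
  rot[8] = CbbA$BABCacBb
  rot[9] = bbA$BABCacBbC
  rot[10] = bA$BABCacBbCb
  rot[11] = A$BABCacBbCbb
  rot[12] = $BABCacBbCbbA
Sorted (with $ < everything):
  sorted[0] = $BABCacBbCbbA
  sorted[1] = A$BABCacBbCbb
  sorted[2] = ABCacBbCbbA$B
  sorted[3] = BABCacBbCbbA$
  sorted[4] = BCacBbCbbA$BA
  sorted[5] = BbCbbA$BABCac
  sorted[6] = CacBbCbbA$BAB
  sorted[7] = CbbA$BABCacBb
  sorted[8] = acBbCbbA$BABC
  sorted[9] = bA$BABCacBbCb
  sorted[10] = bCbbA$BABCacB
  sorted[11] = bbA$BABCacBbC
  sorted[12] = cBbCbbA$BABCa
sorted[9] = bA$BABCacBbCb

Answer: bA$BABCacBbCb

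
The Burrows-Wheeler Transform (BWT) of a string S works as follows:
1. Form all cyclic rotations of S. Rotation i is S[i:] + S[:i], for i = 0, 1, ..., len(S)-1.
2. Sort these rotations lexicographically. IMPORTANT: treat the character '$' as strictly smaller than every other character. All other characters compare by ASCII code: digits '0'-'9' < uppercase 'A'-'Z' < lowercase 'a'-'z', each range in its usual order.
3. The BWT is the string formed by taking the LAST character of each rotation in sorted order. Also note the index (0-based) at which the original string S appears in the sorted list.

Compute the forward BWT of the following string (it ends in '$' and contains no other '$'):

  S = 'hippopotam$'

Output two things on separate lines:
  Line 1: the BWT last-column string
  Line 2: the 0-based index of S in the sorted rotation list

Answer: mt$happpoio
2

Derivation:
All 11 rotations (rotation i = S[i:]+S[:i]):
  rot[0] = hippopotam$
  rot[1] = ippopotam$h
  rot[2] = ppopotam$hi
  rot[3] = popotam$hip
  rot[4] = opotam$hipp
  rot[5] = potam$hippo
  rot[6] = otam$hippop
  rot[7] = tam$hippopo
  rot[8] = am$hippopot
  rot[9] = m$hippopota
  rot[10] = $hippopotam
Sorted (with $ < everything):
  sorted[0] = $hippopotam  (last char: 'm')
  sorted[1] = am$hippopot  (last char: 't')
  sorted[2] = hippopotam$  (last char: '$')
  sorted[3] = ippopotam$h  (last char: 'h')
  sorted[4] = m$hippopota  (last char: 'a')
  sorted[5] = opotam$hipp  (last char: 'p')
  sorted[6] = otam$hippop  (last char: 'p')
  sorted[7] = popotam$hip  (last char: 'p')
  sorted[8] = potam$hippo  (last char: 'o')
  sorted[9] = ppopotam$hi  (last char: 'i')
  sorted[10] = tam$hippopo  (last char: 'o')
Last column: mt$happpoio
Original string S is at sorted index 2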